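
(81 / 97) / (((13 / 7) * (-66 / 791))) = -149499 / 27742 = -5.39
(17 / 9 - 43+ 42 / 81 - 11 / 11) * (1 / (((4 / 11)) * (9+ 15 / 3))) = -12353 / 1512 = -8.17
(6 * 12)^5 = 1934917632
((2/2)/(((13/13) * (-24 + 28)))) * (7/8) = 7/32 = 0.22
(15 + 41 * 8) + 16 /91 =31229 /91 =343.18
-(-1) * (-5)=-5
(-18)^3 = -5832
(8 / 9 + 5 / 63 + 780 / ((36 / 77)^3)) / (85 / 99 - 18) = -2285237537 / 5131728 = -445.32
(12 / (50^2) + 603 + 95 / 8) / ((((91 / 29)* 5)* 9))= 89157571 / 20475000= 4.35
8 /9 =0.89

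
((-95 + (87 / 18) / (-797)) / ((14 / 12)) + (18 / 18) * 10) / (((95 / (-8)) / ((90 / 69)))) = 19129392 / 2438023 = 7.85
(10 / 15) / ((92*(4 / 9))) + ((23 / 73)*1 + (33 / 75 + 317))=106707627 / 335800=317.77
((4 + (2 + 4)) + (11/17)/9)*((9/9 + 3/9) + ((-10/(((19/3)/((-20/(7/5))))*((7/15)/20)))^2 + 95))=3745016011144589/397843299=9413294.18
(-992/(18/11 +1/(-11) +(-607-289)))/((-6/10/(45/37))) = -818400/364043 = -2.25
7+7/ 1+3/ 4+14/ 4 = 73/ 4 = 18.25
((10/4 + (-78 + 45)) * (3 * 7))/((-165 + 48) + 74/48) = 15372/2771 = 5.55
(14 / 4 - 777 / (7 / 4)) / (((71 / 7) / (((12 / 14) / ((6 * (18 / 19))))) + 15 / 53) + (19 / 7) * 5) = -6210169 / 1143596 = -5.43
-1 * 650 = -650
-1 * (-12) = 12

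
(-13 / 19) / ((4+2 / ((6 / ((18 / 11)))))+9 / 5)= -715 / 6631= -0.11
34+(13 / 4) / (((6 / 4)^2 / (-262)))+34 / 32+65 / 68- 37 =-928835 / 2448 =-379.43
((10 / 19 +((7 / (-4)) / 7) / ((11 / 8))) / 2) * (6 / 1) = 216 / 209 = 1.03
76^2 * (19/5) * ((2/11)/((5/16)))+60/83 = 291496564/22825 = 12770.93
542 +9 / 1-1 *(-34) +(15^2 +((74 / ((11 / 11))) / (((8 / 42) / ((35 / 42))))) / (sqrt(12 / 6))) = 1295 *sqrt(2) / 8 +810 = 1038.93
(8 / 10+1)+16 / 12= 47 / 15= 3.13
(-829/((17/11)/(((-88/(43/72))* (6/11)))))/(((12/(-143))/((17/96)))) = -3912051/43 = -90977.93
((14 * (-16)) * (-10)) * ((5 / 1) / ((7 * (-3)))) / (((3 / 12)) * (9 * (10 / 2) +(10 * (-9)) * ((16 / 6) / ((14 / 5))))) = 8960 / 171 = 52.40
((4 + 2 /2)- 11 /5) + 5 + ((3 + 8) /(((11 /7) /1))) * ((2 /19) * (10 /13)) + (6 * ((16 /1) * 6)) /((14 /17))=6118891 /8645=707.80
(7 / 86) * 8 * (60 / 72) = 70 / 129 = 0.54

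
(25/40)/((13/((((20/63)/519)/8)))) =25/6800976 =0.00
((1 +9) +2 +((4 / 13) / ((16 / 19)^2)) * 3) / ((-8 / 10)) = -55335 / 3328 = -16.63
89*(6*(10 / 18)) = 890 / 3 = 296.67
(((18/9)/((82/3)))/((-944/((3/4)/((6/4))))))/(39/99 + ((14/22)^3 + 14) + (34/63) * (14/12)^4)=-2910897/1175564690812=-0.00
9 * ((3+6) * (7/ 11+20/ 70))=5751/ 77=74.69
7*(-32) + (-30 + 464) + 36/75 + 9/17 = 89679/425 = 211.01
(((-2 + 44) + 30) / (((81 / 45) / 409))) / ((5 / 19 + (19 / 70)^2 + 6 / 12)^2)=141802099600000 / 6069812281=23361.86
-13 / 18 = -0.72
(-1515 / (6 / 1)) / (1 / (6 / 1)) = -1515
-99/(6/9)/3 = -99/2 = -49.50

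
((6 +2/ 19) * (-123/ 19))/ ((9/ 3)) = -4756/ 361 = -13.17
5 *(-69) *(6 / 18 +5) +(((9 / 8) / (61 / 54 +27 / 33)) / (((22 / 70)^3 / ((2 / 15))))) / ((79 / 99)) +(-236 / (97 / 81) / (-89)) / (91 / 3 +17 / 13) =-1836.82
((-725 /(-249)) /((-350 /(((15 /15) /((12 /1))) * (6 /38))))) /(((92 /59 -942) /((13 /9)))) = 0.00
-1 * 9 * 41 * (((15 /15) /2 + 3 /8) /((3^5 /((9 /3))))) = -287 /72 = -3.99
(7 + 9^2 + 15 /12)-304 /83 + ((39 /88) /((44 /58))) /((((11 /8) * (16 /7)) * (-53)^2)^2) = 52522073379019217 /613666315689152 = 85.59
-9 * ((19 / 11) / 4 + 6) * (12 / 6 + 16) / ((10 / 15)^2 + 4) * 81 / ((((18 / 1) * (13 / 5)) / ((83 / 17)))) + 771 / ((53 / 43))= -5588862261 / 4122976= -1355.54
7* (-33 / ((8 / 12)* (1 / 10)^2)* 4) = -138600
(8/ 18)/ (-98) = -2/ 441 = -0.00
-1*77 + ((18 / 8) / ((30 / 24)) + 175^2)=152749 / 5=30549.80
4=4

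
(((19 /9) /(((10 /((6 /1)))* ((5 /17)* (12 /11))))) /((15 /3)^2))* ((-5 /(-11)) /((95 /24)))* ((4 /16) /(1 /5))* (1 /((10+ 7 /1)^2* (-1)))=-1 /12750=-0.00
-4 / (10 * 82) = -1 / 205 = -0.00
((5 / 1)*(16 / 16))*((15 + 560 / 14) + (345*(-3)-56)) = -5180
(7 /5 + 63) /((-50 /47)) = -60.54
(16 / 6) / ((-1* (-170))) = 4 / 255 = 0.02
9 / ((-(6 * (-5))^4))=-1 / 90000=-0.00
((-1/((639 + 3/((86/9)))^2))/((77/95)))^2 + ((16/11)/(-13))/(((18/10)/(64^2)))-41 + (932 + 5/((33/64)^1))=455059228972353063773313847/704328627902267943291717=646.09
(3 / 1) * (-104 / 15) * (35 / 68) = -182 / 17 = -10.71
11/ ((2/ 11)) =121/ 2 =60.50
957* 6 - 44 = 5698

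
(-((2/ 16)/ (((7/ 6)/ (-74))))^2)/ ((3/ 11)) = -45177/ 196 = -230.49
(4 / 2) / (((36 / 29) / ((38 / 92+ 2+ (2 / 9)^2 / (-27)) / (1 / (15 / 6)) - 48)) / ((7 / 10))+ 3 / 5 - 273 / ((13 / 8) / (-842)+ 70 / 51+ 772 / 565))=-9107223050922034570 / 451658309569328527629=-0.02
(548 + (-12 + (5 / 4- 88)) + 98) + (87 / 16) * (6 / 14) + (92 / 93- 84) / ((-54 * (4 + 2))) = 463894909 / 843696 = 549.84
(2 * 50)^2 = 10000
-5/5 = -1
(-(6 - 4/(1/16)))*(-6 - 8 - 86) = -5800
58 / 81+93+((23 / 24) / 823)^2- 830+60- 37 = -2504535054695 / 3511273536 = -713.28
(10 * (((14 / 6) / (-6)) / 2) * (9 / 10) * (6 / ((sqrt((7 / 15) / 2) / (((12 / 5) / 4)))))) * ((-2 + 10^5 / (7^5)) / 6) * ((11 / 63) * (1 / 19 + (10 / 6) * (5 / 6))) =-9473981 * sqrt(210) / 63530460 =-2.16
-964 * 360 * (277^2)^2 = -2043142279604640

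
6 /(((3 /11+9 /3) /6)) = 11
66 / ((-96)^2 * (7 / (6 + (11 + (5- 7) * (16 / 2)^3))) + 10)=-33231 / 27221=-1.22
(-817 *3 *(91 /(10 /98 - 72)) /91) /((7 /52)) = 68628 /271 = 253.24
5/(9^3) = 5/729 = 0.01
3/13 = 0.23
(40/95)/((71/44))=352/1349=0.26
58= 58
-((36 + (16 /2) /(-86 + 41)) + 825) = -860.82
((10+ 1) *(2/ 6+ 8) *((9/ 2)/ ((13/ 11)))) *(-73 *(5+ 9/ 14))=-52335525/ 364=-143778.91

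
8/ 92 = 2/ 23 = 0.09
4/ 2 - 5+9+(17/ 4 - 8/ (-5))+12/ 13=3321/ 260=12.77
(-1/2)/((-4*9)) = 1/72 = 0.01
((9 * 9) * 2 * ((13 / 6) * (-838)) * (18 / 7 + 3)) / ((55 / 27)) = -309727314 / 385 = -804486.53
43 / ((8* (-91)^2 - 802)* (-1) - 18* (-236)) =-43 / 61198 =-0.00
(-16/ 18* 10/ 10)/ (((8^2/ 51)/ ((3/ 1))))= -17/ 8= -2.12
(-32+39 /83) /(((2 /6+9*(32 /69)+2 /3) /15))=-902865 /9877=-91.41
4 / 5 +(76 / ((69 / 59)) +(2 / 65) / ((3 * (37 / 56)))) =3639784 / 55315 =65.80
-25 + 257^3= 16974568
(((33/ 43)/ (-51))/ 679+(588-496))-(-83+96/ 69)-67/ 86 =3946054845/ 22832054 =172.83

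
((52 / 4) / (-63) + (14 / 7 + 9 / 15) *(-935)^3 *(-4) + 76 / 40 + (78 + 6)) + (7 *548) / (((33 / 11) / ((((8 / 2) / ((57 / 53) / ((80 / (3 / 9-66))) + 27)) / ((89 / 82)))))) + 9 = 52782687101101915801 / 6209023590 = 8500964175.13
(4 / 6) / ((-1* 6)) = -1 / 9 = -0.11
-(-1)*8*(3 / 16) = 3 / 2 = 1.50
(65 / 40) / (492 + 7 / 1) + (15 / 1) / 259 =63247 / 1033928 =0.06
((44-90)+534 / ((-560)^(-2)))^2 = 28043640007221316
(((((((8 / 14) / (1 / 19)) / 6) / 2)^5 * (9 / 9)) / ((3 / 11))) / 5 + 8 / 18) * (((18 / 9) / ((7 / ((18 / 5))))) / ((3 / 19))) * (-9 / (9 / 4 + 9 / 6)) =-13.90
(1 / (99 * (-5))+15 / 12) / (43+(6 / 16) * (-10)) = 2471 / 77715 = 0.03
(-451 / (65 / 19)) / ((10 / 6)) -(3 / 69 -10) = -516836 / 7475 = -69.14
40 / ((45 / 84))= 224 / 3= 74.67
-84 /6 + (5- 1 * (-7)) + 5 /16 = -27 /16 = -1.69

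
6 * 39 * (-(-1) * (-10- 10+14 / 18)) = -4498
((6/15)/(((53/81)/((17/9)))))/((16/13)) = 1989/2120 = 0.94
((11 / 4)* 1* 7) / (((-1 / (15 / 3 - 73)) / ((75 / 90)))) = 6545 / 6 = 1090.83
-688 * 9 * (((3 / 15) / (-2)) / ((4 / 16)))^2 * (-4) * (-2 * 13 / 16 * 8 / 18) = -71552 / 25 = -2862.08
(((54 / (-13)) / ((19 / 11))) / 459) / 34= -11 / 71383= -0.00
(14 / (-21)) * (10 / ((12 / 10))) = -50 / 9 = -5.56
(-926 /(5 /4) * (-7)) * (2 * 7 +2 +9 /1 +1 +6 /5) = 3526208 /25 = 141048.32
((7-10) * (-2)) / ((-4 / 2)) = -3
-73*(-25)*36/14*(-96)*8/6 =-600685.71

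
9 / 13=0.69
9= 9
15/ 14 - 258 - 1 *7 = -3695/ 14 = -263.93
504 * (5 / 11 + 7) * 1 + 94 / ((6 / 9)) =42879 / 11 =3898.09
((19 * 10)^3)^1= 6859000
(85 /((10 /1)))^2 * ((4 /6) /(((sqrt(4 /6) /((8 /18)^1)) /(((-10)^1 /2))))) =-1445 * sqrt(6) /27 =-131.09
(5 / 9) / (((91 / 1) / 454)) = 2.77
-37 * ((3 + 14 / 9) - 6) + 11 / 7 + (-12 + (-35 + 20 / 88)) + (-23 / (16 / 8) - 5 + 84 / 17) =-39062 / 11781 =-3.32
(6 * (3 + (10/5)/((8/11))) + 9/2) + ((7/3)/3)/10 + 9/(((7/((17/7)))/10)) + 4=327673/4410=74.30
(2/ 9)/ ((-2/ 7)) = -7/ 9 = -0.78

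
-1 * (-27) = 27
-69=-69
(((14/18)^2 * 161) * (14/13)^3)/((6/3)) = 60.82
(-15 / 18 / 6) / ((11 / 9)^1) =-5 / 44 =-0.11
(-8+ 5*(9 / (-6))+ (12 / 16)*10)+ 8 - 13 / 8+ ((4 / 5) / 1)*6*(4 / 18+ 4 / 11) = 1567 / 1320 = 1.19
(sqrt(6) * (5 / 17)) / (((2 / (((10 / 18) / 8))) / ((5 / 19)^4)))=15625 * sqrt(6) / 319025808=0.00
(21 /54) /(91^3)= 1 /1937754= 0.00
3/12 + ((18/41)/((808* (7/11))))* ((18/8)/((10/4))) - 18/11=-17672269/12754280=-1.39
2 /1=2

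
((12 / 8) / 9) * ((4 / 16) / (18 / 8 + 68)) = 1 / 1686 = 0.00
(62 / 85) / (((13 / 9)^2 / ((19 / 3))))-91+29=-858824 / 14365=-59.79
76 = 76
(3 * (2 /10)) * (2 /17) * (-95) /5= -114 /85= -1.34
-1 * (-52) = 52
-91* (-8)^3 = 46592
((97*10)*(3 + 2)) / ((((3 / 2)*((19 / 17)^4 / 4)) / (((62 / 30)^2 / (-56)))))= -15571154114 / 24630669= -632.19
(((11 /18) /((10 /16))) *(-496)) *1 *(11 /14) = -120032 /315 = -381.05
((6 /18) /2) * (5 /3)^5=3125 /1458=2.14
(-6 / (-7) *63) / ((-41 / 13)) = -17.12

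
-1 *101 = -101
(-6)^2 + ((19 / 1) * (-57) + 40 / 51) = -53357 / 51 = -1046.22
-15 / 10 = -1.50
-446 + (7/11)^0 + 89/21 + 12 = -9004/21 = -428.76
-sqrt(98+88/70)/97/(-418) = 3 * sqrt(13510)/1419110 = 0.00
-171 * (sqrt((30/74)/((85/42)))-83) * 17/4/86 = 241281/344-513 * sqrt(8806)/12728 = 697.62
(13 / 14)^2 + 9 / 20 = 643 / 490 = 1.31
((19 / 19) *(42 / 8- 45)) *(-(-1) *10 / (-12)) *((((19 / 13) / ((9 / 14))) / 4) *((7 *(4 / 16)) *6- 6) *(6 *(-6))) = -317205 / 104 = -3050.05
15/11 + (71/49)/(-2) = 689/1078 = 0.64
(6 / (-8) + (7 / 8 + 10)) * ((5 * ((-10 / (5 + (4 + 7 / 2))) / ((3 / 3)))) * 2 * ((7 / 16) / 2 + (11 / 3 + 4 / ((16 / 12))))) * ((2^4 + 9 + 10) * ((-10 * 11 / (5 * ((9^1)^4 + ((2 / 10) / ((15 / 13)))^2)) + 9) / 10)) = -10369993870971 / 590492704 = -17561.60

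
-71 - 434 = -505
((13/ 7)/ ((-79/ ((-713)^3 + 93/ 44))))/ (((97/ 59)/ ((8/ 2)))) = 12232539518225/ 590051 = 20731325.80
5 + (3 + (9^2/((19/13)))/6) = 655/38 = 17.24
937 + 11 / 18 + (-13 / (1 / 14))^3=-108497347 / 18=-6027630.39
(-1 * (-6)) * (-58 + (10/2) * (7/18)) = -1009/3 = -336.33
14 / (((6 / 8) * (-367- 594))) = -56 / 2883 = -0.02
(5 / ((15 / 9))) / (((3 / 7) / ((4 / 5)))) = 28 / 5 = 5.60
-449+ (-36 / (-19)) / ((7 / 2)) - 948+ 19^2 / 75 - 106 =-14939012 / 9975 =-1497.65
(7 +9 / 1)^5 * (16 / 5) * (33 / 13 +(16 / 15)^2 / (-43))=5300711063552 / 628875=8428878.65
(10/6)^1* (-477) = -795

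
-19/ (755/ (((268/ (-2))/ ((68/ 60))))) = 7638/ 2567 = 2.98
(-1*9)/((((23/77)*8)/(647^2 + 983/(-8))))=-2320087077/1472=-1576146.11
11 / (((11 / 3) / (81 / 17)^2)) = 19683 / 289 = 68.11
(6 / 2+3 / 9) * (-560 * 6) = -11200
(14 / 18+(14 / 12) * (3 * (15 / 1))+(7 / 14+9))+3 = 592 / 9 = 65.78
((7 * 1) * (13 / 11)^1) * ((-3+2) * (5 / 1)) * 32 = -14560 / 11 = -1323.64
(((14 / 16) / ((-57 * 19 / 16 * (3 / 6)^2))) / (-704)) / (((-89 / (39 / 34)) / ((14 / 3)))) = -637 / 144194952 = -0.00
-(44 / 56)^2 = -121 / 196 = -0.62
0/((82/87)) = 0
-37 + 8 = -29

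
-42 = -42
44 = 44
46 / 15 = 3.07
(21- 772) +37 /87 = -65300 /87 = -750.57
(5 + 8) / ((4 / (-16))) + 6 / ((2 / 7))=-31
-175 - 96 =-271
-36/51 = -12/17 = -0.71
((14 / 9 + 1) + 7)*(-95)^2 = 86238.89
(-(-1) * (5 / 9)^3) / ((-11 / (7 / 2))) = -875 / 16038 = -0.05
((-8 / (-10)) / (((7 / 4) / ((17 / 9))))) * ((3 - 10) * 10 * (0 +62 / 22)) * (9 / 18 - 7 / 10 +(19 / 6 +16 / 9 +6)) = -8153744 / 4455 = -1830.25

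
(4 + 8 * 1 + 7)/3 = 19/3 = 6.33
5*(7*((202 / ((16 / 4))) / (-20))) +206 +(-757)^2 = 573166.62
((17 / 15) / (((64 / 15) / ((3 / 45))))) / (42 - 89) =-17 / 45120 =-0.00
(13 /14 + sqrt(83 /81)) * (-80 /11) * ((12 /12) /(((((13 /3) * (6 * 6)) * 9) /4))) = -0.04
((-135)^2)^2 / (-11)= -332150625 / 11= -30195511.36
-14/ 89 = -0.16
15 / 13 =1.15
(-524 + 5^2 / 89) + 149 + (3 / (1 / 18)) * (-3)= -47768 / 89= -536.72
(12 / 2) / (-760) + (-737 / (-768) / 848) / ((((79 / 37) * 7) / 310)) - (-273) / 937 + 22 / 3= 122468353207681 / 16029331261440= 7.64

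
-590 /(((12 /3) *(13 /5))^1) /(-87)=1475 /2262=0.65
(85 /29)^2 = 7225 /841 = 8.59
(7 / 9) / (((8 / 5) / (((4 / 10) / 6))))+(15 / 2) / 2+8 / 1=2545 / 216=11.78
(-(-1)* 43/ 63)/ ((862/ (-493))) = -0.39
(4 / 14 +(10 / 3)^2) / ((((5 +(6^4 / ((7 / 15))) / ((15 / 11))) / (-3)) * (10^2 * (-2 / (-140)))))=-2513 / 214365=-0.01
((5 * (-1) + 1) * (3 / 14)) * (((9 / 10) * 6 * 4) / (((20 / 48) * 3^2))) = -864 / 175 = -4.94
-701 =-701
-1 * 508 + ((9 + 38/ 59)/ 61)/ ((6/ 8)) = -5482600/ 10797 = -507.79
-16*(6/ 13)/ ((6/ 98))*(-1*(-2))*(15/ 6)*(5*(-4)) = 156800/ 13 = 12061.54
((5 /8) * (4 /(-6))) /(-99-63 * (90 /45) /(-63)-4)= 5 /1212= 0.00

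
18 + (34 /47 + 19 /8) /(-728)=4925939 /273728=18.00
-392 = -392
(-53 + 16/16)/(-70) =26/35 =0.74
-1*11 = -11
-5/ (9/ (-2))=10/ 9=1.11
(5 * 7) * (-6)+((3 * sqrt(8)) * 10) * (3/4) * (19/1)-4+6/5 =996.35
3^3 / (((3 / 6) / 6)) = 324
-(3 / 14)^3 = -27 / 2744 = -0.01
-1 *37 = -37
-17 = -17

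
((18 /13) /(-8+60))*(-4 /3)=-6 /169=-0.04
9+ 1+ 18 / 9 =12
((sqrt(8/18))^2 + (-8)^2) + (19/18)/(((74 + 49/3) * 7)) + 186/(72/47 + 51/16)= 599329385/5770674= 103.86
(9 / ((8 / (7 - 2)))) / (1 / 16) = 90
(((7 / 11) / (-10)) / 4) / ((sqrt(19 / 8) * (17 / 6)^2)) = -63 * sqrt(38) / 302005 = -0.00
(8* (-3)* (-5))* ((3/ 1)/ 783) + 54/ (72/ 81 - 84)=-6181/ 32538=-0.19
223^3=11089567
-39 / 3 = -13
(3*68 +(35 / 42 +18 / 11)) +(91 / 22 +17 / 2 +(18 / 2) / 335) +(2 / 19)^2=1749143909 / 7981710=219.14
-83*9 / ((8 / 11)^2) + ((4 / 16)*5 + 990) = -26947 / 64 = -421.05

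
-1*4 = -4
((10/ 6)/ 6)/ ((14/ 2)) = 5/ 126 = 0.04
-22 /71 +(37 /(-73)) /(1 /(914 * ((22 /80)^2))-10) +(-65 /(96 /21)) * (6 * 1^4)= -1959176935983 /22895176880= -85.57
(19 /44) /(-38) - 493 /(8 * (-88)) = 485 /704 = 0.69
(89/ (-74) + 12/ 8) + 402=14885/ 37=402.30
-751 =-751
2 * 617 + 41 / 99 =122207 / 99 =1234.41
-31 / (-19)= 1.63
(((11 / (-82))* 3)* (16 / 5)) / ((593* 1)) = -264 / 121565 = -0.00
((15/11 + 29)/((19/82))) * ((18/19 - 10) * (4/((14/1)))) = -9421472/27797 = -338.94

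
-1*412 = -412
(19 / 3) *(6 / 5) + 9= 83 / 5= 16.60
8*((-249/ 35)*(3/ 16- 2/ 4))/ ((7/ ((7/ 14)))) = 249/ 196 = 1.27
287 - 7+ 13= 293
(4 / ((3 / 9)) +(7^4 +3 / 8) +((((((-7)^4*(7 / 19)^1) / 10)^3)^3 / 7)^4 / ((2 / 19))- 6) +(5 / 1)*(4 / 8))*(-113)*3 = -16219920143754246098899690000000000000000000000000000000000000000000000.00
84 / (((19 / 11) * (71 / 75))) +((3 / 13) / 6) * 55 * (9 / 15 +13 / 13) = 960256 / 17537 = 54.76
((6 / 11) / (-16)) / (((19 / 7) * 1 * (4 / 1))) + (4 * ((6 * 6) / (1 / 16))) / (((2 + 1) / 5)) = 25681899 / 6688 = 3840.00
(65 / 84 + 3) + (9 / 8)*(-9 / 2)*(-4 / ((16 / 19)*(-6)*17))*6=53905 / 22848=2.36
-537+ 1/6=-3221/6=-536.83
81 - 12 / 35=2823 / 35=80.66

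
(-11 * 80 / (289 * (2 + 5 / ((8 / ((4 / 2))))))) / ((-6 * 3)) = 1760 / 33813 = 0.05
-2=-2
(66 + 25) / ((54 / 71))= 6461 / 54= 119.65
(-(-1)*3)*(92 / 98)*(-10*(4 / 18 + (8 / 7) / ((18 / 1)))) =-2760 / 343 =-8.05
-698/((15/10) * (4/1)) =-116.33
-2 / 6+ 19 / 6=17 / 6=2.83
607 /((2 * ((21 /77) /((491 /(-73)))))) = -3278407 /438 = -7484.95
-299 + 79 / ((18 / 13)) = -4355 / 18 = -241.94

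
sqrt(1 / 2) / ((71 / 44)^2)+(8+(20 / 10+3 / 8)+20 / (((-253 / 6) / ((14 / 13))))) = 968 * sqrt(2) / 5041+259547 / 26312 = 10.14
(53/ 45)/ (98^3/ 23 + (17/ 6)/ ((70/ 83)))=34132/ 1185999279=0.00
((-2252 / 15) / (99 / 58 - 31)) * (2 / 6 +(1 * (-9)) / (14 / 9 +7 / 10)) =-10030408 / 535185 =-18.74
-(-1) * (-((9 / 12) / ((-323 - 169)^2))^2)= -1 / 104168853504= -0.00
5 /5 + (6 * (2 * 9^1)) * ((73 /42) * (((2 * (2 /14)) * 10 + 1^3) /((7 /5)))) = 177733 /343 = 518.17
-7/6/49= -0.02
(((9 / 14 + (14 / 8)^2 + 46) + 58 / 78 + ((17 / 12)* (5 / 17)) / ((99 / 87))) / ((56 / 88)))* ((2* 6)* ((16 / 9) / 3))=29298772 / 51597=567.84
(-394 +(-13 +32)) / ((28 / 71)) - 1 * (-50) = -25225 / 28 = -900.89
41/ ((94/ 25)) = 1025/ 94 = 10.90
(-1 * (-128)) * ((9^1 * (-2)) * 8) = -18432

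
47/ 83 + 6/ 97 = 5057/ 8051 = 0.63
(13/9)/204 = 13/1836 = 0.01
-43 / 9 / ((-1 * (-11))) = -43 / 99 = -0.43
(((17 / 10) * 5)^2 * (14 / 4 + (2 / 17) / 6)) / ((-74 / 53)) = -182.13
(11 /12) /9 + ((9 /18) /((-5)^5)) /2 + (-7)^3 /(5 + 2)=-4125788 /84375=-48.90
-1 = -1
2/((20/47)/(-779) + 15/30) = 146452/36573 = 4.00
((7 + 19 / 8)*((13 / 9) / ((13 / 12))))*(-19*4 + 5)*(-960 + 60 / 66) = 9363125 / 11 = 851193.18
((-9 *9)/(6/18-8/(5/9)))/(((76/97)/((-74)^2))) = 161343495/4009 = 40245.32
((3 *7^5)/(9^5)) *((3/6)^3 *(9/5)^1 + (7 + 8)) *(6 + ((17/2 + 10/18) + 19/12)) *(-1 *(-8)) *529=1081107132091/1180980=915432.21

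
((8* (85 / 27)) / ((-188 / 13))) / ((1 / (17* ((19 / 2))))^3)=-37236585035 / 5076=-7335812.65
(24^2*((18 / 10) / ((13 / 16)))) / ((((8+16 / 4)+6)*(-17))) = -4608 / 1105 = -4.17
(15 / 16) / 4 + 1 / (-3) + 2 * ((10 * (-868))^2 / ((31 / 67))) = 325673599.90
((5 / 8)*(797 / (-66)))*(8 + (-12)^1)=3985 / 132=30.19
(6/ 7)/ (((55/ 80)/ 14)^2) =43008/ 121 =355.44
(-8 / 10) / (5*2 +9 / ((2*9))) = -8 / 105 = -0.08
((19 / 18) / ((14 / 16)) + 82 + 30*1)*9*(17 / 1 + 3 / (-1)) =14264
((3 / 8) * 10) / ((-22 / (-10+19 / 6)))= 205 / 176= 1.16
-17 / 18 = -0.94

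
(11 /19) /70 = 11 /1330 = 0.01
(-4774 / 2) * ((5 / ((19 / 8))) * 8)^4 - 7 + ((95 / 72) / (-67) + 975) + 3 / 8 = -60370871610198967 / 314334252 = -192059475.63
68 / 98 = 0.69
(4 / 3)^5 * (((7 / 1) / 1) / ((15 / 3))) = 7168 / 1215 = 5.90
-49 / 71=-0.69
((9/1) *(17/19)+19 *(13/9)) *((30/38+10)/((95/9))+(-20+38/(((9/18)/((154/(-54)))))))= -13946122430/1666737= -8367.32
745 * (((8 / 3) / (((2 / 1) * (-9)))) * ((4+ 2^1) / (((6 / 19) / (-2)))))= 113240 / 27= 4194.07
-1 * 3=-3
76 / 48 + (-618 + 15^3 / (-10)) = -11447 / 12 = -953.92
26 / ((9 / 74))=1924 / 9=213.78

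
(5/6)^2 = 0.69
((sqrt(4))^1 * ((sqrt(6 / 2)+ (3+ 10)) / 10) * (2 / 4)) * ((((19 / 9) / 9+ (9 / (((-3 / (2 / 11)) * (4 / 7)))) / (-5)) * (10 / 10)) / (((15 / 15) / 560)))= 106148 * sqrt(3) / 4455+ 1379924 / 4455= 351.02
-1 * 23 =-23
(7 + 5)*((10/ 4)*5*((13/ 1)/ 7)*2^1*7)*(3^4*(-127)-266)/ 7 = -41156700/ 7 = -5879528.57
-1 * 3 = -3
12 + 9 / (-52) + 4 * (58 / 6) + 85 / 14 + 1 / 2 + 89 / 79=5020073 / 86268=58.19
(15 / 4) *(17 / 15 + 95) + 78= 877 / 2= 438.50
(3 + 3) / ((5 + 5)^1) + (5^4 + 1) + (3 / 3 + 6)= 633.60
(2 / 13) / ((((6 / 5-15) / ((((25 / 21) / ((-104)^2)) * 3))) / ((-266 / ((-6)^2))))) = 2375 / 87317568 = 0.00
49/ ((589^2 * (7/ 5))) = 35/ 346921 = 0.00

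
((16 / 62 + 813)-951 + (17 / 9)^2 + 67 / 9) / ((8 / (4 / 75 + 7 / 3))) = -28480511 / 753300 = -37.81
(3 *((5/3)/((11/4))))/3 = 20/33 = 0.61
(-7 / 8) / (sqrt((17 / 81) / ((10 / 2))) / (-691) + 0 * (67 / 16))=43533 * sqrt(85) / 136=2951.14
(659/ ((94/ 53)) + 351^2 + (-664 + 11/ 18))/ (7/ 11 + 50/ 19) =10866031429/ 288909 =37610.57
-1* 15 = -15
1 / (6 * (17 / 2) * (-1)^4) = 1 / 51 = 0.02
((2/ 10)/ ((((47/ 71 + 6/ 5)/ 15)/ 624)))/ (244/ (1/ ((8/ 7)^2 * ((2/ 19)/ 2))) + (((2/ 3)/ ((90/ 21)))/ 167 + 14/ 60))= 9299141560800/ 157309096991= 59.11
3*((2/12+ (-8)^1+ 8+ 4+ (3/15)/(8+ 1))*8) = 1508/15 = 100.53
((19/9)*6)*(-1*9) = -114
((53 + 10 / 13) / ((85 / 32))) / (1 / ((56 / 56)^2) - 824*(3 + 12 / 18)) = -67104 / 10012405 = -0.01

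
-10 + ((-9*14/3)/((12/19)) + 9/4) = -297/4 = -74.25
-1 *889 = -889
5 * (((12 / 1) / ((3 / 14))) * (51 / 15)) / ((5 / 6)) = 5712 / 5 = 1142.40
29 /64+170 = 10909 /64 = 170.45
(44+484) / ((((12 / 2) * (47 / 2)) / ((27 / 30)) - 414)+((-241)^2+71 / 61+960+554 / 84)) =1352736 / 150623633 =0.01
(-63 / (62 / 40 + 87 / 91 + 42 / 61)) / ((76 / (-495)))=865539675 / 6738559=128.45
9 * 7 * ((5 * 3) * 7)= 6615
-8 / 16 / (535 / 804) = -402 / 535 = -0.75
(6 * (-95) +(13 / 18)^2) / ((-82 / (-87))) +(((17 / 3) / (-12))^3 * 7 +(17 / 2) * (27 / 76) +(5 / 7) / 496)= -4747254102649 / 7886870208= -601.92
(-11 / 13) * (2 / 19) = -22 / 247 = -0.09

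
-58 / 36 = -29 / 18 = -1.61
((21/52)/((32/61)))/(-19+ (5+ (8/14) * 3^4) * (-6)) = -8967/3805568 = -0.00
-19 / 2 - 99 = -217 / 2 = -108.50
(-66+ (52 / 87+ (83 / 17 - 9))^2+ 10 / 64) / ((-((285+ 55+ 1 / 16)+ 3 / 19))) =71091544465 / 452480920614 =0.16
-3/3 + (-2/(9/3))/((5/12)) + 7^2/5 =36/5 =7.20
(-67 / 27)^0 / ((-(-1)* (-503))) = -1 / 503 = -0.00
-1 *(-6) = 6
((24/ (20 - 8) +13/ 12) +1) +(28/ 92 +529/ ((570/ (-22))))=-16.03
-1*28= -28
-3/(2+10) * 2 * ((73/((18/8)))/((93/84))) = -4088/279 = -14.65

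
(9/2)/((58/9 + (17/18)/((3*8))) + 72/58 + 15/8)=56376/120271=0.47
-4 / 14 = -2 / 7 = -0.29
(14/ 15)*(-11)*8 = -1232/ 15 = -82.13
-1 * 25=-25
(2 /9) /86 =0.00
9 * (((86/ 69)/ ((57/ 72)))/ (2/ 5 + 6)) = 1935/ 874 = 2.21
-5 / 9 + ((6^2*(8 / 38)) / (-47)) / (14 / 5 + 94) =-541885 / 972477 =-0.56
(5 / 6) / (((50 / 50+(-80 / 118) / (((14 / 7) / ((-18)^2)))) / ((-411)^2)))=-16610565 / 12842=-1293.46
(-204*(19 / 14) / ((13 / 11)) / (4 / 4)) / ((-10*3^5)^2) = -3553 / 89557650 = -0.00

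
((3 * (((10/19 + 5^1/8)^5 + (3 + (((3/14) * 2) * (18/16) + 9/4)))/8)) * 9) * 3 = 356766978471129/4543661473792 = 78.52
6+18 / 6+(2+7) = 18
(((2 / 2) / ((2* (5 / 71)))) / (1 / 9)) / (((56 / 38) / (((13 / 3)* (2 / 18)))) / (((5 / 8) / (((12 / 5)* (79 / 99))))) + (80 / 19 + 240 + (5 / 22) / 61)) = 48139065 / 191044337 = 0.25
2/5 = 0.40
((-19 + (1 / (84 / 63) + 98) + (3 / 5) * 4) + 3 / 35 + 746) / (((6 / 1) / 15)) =115953 / 56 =2070.59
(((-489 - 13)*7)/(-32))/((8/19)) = 33383/128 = 260.80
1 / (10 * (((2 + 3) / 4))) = 2 / 25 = 0.08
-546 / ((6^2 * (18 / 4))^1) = -91 / 27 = -3.37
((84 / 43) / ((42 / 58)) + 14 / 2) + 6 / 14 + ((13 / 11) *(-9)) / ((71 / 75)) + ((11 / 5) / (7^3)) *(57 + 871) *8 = 2678629297 / 57594845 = 46.51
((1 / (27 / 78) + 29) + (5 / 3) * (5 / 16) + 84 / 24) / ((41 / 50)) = 129275 / 2952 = 43.79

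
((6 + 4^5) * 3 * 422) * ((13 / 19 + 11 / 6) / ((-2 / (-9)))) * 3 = 842045085 / 19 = 44318162.37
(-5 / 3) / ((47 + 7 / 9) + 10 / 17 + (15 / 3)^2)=-51 / 2245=-0.02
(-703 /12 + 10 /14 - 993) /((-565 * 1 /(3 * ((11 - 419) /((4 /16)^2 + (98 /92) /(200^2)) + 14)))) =-33063063237361 /910037590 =-36331.54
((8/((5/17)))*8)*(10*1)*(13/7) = 28288/7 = 4041.14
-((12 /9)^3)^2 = -4096 /729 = -5.62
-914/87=-10.51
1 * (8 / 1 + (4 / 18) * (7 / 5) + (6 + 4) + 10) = 1274 / 45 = 28.31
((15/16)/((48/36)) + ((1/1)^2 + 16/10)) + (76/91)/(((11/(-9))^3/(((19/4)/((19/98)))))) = -43763209/5536960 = -7.90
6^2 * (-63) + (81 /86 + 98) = -186539 /86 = -2169.06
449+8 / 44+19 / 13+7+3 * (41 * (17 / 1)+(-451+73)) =1414.64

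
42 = 42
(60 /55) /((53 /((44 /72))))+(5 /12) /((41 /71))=6381 /8692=0.73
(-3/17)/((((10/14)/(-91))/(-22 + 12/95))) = -3971058/8075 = -491.77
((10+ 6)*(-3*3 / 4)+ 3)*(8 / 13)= -264 / 13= -20.31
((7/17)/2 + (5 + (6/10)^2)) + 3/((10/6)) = 6261/850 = 7.37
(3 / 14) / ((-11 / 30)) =-0.58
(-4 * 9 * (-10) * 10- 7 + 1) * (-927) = -3331638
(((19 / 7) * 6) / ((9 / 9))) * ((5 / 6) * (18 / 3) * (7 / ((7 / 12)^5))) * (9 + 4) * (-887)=-1635490621440 / 16807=-97310086.36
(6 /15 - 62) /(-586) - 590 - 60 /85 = -14708912 /24905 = -590.60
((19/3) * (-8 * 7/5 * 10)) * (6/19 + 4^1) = -9184/3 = -3061.33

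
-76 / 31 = -2.45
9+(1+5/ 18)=185/ 18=10.28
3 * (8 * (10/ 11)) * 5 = 1200/ 11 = 109.09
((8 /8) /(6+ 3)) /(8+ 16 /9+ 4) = 0.01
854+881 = 1735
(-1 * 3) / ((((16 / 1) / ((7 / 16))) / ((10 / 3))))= -35 / 128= -0.27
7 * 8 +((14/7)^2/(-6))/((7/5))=55.52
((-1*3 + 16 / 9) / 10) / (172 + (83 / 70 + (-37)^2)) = -77 / 971577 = -0.00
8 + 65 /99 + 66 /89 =82807 /8811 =9.40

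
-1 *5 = -5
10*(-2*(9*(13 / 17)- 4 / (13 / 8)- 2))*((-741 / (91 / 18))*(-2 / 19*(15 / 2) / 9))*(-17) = 963000 / 91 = 10582.42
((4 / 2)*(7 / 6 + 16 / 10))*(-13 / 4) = -1079 / 60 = -17.98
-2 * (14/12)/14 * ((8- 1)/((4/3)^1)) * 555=-3885/8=-485.62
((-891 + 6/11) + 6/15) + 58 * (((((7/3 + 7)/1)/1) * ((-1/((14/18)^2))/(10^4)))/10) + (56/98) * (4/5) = -856246113/962500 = -889.61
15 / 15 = 1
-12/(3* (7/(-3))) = 12/7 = 1.71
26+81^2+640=7227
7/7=1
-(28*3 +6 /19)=-1602 /19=-84.32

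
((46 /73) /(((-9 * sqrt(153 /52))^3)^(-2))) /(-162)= -52654.96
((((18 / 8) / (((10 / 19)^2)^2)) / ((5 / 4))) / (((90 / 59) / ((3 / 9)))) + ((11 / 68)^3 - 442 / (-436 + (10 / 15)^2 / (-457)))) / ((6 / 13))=20298875646219001 / 1524867462000000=13.31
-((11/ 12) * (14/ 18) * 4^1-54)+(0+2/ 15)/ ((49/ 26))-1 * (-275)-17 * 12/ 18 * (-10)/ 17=2202038/ 6615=332.89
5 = 5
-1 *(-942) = 942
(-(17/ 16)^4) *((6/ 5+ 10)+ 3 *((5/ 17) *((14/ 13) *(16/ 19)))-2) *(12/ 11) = -1547256003/ 111288320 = -13.90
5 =5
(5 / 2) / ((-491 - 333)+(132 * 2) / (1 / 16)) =1 / 1360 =0.00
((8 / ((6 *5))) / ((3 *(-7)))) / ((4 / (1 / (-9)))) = 1 / 2835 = 0.00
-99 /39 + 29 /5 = 212 /65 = 3.26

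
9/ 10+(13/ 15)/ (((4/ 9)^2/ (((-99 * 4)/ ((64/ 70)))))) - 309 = -1413399/ 640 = -2208.44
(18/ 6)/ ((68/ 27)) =81/ 68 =1.19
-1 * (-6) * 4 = 24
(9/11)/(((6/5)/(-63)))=-945/22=-42.95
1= 1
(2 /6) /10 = 1 /30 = 0.03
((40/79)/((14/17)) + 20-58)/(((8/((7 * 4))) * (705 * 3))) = -10337/167085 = -0.06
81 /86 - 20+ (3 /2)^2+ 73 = 9665 /172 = 56.19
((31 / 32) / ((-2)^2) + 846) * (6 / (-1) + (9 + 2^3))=1191509 / 128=9308.66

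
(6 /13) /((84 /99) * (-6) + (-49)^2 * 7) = 22 /800891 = 0.00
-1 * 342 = -342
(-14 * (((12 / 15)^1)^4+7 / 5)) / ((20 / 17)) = -134589 / 6250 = -21.53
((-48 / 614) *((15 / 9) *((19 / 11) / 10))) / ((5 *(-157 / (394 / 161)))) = 29944 / 426802145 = 0.00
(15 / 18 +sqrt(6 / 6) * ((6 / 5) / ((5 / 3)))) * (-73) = -17009 / 150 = -113.39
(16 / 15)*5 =16 / 3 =5.33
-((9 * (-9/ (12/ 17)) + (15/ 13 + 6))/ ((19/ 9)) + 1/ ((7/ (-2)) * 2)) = 353473/ 6916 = 51.11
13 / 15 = 0.87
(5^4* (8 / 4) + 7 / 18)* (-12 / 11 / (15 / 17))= -765238 / 495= -1545.94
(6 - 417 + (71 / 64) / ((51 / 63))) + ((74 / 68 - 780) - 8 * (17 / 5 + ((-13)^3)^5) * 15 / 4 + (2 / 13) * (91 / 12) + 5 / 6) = 1535576790422721421.46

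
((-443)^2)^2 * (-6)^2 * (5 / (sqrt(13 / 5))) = 6932460600180 * sqrt(65) / 13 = 4299329552967.36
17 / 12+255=3077 / 12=256.42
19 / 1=19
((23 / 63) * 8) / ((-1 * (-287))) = 184 / 18081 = 0.01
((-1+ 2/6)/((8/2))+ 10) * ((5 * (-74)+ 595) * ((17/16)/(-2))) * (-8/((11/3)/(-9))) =-2031075/88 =-23080.40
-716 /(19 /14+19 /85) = -852040 /1881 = -452.97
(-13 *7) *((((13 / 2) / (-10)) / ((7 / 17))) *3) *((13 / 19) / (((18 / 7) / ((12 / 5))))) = 261443 / 950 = 275.20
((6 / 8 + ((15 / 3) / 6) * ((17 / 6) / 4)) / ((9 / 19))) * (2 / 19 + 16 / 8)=965 / 162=5.96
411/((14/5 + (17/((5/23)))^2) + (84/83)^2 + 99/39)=0.07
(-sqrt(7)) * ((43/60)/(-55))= 43 * sqrt(7)/3300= 0.03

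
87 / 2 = 43.50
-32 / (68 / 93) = -744 / 17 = -43.76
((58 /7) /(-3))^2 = 3364 /441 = 7.63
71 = 71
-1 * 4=-4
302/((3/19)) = 5738/3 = 1912.67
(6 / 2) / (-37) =-3 / 37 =-0.08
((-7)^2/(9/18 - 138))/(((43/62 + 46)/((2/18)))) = -6076/7165125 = -0.00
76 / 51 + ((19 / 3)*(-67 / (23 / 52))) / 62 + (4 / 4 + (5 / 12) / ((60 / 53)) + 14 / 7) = -18528259 / 1745424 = -10.62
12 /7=1.71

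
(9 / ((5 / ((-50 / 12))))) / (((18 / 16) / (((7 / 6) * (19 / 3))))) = -1330 / 27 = -49.26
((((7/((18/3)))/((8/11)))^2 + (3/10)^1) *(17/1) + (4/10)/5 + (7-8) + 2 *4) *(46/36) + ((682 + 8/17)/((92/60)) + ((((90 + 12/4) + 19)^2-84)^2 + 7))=62937472064092849/405388800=155252123.55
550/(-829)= -550/829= -0.66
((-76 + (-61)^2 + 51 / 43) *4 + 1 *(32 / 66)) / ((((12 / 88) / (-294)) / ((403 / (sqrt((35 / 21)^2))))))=-326954080544 / 43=-7603583268.47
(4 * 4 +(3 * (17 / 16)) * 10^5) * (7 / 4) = 1115681 / 2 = 557840.50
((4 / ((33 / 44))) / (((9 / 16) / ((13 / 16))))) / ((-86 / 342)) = -3952 / 129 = -30.64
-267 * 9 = -2403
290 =290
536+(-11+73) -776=-178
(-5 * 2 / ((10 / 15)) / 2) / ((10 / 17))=-51 / 4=-12.75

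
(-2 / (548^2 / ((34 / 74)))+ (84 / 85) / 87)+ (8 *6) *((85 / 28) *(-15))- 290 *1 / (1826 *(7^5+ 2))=-2185.70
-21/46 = -0.46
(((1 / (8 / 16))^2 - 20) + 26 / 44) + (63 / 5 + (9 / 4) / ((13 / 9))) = -3579 / 2860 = -1.25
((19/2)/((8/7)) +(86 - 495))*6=-19233/8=-2404.12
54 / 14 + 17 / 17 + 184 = 1322 / 7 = 188.86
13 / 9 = 1.44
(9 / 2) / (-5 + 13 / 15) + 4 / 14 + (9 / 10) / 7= -0.67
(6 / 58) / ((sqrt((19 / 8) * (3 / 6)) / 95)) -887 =-887 + 60 * sqrt(19) / 29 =-877.98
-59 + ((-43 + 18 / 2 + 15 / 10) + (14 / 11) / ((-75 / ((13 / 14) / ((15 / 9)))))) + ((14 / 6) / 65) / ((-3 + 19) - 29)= -127590907 / 1394250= -91.51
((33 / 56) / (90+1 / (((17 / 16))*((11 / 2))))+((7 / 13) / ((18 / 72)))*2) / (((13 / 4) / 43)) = 2277256565 / 39895492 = 57.08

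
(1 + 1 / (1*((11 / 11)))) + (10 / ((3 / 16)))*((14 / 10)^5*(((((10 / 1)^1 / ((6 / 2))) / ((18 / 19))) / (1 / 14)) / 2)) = 71550842 / 10125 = 7066.75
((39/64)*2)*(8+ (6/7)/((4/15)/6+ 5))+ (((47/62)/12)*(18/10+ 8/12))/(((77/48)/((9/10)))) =2177043369/216739600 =10.04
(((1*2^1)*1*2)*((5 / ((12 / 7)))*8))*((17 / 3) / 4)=1190 / 9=132.22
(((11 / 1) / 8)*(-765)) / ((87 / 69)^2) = -661.64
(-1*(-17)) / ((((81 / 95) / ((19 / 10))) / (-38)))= -116603 / 81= -1439.54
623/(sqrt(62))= 623*sqrt(62)/62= 79.12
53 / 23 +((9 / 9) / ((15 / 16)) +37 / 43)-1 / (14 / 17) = 626641 / 207690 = 3.02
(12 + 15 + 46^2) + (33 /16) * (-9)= 33991 /16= 2124.44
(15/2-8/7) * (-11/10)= -6.99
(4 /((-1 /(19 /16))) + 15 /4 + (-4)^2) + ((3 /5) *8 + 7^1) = 134 /5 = 26.80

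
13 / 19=0.68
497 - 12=485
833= 833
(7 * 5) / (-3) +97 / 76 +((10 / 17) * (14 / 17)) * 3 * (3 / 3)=-588881 / 65892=-8.94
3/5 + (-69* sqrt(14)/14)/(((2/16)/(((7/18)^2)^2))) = 3/5-7889* sqrt(14)/8748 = -2.77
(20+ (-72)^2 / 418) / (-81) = -0.40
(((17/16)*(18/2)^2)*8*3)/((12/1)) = 1377/8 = 172.12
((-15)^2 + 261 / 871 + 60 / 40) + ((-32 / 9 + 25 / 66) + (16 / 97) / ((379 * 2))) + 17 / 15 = 3562430828683 / 15850183635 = 224.76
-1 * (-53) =53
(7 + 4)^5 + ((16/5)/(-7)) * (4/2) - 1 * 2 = 5636683/35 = 161048.09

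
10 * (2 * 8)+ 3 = 163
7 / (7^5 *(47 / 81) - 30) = 567 / 787499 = 0.00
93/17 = 5.47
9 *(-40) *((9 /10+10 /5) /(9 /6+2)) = -2088 /7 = -298.29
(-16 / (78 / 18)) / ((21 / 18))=-288 / 91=-3.16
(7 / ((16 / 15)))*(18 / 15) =63 / 8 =7.88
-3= -3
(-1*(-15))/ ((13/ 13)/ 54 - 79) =-162/ 853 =-0.19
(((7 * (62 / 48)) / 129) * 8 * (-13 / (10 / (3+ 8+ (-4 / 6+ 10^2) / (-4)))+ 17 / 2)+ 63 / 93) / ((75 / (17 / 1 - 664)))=-7231404481 / 53986500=-133.95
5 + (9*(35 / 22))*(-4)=-575 / 11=-52.27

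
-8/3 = -2.67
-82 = -82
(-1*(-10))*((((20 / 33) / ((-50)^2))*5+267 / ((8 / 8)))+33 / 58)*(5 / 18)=12803233 / 17226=743.25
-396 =-396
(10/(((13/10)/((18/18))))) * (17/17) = 100/13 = 7.69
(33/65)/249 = 11/5395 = 0.00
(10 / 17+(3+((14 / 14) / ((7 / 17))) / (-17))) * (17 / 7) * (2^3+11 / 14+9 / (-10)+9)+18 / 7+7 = 51745 / 343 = 150.86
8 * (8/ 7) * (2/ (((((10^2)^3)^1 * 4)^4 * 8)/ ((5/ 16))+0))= 1/ 358400000000000000000000000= 0.00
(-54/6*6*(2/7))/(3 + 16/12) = -324/91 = -3.56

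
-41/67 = -0.61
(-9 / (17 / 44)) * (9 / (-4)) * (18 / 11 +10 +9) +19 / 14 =1082.95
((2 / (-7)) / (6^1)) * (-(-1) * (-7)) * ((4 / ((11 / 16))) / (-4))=-16 / 33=-0.48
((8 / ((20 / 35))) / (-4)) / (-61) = 7 / 122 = 0.06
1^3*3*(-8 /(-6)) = 4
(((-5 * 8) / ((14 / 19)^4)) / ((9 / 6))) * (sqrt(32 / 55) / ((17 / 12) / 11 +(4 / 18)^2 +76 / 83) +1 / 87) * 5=-23363948880 * sqrt(110) / 776889169-3258025 / 626661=-320.61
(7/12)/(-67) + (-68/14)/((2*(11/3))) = -41543/61908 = -0.67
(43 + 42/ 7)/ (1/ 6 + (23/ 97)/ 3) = 28518/ 143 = 199.43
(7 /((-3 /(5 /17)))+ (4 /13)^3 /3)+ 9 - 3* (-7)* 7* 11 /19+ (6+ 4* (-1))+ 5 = 71267318 /709631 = 100.43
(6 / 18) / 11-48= -47.97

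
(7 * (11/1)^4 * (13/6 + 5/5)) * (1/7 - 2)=-3616327/6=-602721.17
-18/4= -9/2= -4.50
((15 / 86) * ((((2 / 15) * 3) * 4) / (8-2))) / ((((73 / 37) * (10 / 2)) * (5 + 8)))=74 / 204035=0.00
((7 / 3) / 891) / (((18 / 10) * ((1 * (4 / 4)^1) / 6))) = 70 / 8019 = 0.01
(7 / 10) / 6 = 7 / 60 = 0.12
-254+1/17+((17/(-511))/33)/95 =-253.94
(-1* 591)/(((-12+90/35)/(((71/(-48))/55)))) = -97909/58080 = -1.69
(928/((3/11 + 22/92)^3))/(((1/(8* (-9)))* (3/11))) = -31739746486272/17373979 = -1826855.35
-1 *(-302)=302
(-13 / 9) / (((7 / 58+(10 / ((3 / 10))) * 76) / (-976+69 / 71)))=52197158 / 93894873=0.56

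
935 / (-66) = -85 / 6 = -14.17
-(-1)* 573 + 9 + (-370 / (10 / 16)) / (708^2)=582.00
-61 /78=-0.78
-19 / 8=-2.38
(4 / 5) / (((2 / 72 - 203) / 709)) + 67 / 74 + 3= 1.11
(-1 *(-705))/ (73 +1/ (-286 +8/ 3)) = 599250/ 62047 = 9.66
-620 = -620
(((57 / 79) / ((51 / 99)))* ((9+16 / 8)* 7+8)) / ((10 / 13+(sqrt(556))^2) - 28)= 122265 / 543046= 0.23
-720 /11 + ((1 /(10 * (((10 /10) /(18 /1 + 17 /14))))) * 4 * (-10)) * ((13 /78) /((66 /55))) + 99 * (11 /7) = 110107 /1386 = 79.44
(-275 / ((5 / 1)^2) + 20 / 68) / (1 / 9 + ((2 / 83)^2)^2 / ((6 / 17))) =-77736729798 / 806798393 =-96.35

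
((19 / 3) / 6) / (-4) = -19 / 72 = -0.26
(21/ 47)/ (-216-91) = -21/ 14429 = -0.00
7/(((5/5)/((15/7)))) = 15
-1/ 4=-0.25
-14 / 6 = -7 / 3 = -2.33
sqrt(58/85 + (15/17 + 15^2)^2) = sqrt(368644930)/85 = 225.88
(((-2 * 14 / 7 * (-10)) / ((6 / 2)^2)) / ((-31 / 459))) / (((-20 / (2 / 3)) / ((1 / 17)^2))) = 4 / 527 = 0.01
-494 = -494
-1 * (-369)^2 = -136161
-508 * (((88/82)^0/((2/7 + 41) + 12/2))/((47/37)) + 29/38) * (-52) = 6088821960/295583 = 20599.36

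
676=676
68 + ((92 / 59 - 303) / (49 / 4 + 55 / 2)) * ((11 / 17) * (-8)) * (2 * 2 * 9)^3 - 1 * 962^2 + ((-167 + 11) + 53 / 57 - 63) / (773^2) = 1640576057811117598 / 1810550514327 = 906120.01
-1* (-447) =447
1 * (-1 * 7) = -7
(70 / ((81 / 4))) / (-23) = -280 / 1863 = -0.15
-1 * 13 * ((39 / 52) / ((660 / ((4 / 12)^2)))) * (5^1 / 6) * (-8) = 13 / 1188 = 0.01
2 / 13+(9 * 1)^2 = 1055 / 13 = 81.15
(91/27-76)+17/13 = -25034/351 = -71.32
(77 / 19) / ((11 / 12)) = 84 / 19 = 4.42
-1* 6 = -6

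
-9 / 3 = -3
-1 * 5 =-5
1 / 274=0.00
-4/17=-0.24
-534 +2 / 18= -4805 / 9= -533.89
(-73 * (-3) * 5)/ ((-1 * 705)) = -73/ 47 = -1.55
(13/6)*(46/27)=299/81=3.69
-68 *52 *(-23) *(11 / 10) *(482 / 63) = 215600528 / 315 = 684446.12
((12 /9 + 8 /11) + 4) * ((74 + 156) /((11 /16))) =2027.55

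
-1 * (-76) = 76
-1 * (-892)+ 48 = 940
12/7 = 1.71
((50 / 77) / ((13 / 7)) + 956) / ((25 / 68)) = 9299544 / 3575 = 2601.27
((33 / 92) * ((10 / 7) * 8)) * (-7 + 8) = 660 / 161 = 4.10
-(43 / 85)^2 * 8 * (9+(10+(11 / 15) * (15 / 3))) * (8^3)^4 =-4065993999515648 / 1275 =-3189014901580.90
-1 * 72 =-72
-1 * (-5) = 5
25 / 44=0.57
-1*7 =-7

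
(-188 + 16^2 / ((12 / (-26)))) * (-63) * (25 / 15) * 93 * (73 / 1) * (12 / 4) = 1588218660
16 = 16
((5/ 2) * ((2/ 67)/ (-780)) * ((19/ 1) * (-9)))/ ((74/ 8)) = 57/ 32227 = 0.00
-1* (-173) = 173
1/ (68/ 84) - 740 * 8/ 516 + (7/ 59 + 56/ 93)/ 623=-1218061072/ 118992911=-10.24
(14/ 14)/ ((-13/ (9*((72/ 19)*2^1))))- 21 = -6483/ 247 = -26.25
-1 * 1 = -1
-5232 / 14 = -2616 / 7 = -373.71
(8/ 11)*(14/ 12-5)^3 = -12167/ 297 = -40.97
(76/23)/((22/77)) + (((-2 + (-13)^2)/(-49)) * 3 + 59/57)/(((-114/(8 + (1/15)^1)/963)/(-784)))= -61141336778/124545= -490917.63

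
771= 771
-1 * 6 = -6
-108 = -108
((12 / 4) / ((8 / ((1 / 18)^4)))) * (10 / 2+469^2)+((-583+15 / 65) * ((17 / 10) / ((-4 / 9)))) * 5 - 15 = 6751413169 / 606528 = 11131.25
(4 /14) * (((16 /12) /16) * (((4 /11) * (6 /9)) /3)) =4 /2079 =0.00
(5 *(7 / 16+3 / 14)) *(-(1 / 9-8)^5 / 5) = 131708742623 / 6613488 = 19915.17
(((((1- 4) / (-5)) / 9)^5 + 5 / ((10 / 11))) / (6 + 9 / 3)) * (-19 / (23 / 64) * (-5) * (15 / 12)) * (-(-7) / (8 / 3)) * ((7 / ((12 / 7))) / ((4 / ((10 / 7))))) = 7776761237 / 10060200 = 773.02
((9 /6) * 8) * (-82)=-984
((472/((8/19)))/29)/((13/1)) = 1121/377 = 2.97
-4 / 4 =-1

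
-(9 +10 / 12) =-59 / 6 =-9.83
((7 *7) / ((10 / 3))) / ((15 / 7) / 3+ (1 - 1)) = 1029 / 50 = 20.58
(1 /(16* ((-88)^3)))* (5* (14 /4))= -35 /21807104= -0.00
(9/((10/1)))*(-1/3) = -3/10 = -0.30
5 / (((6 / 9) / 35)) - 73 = 379 / 2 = 189.50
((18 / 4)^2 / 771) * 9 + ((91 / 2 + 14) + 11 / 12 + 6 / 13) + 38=1986851 / 20046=99.11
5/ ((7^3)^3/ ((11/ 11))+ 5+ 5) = 5/ 40353617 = 0.00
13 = 13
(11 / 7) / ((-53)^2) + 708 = 13921415 / 19663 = 708.00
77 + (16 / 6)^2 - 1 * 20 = 577 / 9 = 64.11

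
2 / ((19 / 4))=8 / 19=0.42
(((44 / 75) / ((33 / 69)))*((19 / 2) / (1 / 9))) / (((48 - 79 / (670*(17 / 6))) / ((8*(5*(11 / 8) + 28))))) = 92580198 / 151735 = 610.14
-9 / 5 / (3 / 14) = -42 / 5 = -8.40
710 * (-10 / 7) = -7100 / 7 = -1014.29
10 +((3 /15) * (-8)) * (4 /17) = 818 /85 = 9.62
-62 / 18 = -31 / 9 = -3.44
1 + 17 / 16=33 / 16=2.06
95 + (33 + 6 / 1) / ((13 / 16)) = 143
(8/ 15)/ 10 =4/ 75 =0.05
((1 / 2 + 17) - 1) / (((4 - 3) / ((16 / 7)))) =264 / 7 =37.71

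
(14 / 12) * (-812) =-947.33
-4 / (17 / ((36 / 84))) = -12 / 119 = -0.10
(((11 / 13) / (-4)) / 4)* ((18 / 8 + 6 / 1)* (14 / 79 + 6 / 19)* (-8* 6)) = 201465 / 19513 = 10.32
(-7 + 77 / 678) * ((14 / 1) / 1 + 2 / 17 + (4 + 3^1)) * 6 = -1676171 / 1921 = -872.55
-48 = -48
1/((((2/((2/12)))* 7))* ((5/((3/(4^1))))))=1/560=0.00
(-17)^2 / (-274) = -289 / 274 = -1.05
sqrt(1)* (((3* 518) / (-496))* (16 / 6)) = -259 / 31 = -8.35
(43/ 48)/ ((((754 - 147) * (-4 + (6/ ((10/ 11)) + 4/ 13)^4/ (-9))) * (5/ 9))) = -4144915125/ 400965608328112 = -0.00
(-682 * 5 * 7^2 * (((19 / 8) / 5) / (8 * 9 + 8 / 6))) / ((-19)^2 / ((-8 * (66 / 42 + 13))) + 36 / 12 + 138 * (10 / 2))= -90117 / 57445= -1.57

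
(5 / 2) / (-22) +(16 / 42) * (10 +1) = 4.08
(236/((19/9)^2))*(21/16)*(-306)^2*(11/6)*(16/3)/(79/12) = 275651649504/28519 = 9665544.01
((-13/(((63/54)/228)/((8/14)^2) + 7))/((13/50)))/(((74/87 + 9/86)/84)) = -98259609600/156783739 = -626.72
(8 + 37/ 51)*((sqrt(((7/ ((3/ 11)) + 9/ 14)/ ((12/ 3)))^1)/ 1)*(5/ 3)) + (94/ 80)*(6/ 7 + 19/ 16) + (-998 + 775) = -988277/ 4480 + 2225*sqrt(46410)/ 12852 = -183.30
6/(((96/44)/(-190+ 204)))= 77/2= 38.50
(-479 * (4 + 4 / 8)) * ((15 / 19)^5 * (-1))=3273665625 / 4952198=661.05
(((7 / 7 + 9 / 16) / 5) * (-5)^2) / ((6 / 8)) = 125 / 12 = 10.42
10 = 10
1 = 1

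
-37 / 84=-0.44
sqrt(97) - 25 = -15.15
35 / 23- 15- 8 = -494 / 23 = -21.48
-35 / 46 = -0.76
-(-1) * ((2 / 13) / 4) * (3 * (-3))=-9 / 26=-0.35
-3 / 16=-0.19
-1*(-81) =81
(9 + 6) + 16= 31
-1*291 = -291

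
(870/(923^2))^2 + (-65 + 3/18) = -282329590643549/4354698126246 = -64.83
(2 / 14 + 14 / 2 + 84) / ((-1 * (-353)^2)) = -638 / 872263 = -0.00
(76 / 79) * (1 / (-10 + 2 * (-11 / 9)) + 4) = 8341 / 2212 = 3.77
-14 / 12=-7 / 6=-1.17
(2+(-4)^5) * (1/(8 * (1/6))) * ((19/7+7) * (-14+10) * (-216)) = -6433344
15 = 15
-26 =-26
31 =31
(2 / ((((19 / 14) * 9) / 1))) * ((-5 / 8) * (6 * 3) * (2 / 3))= -70 / 57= -1.23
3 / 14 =0.21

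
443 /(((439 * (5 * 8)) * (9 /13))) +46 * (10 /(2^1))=36354959 /158040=230.04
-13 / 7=-1.86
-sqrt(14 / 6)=-sqrt(21) / 3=-1.53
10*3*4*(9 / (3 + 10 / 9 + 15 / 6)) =163.36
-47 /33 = -1.42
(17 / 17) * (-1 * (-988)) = 988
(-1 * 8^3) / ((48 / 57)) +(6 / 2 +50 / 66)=-19940 / 33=-604.24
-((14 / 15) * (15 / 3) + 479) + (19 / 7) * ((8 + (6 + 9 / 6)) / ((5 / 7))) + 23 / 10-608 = -1030.47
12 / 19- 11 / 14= -41 / 266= -0.15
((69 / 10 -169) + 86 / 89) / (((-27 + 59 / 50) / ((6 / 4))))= 2151135 / 229798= 9.36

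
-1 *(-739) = 739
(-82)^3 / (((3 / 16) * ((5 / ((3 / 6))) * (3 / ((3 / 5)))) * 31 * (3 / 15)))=-4410944 / 465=-9485.90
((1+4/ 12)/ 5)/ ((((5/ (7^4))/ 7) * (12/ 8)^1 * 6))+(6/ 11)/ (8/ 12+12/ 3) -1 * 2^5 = 3519431/ 51975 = 67.71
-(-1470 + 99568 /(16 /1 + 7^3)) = 428162 /359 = 1192.65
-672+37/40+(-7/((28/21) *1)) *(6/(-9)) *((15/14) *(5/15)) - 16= -27433/40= -685.82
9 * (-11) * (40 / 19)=-3960 / 19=-208.42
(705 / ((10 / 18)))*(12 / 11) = 15228 / 11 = 1384.36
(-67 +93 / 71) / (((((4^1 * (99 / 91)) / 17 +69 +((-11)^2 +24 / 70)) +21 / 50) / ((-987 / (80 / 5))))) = 22254407175 / 1049046797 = 21.21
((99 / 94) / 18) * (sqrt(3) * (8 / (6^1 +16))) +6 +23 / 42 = sqrt(3) / 47 +275 / 42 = 6.58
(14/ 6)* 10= 70/ 3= 23.33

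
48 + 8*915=7368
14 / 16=7 / 8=0.88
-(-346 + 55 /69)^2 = -567344761 /4761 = -119165.04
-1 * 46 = -46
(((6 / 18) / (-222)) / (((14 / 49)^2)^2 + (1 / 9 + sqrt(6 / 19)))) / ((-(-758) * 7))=16585765 / 150249703358612 - 7411887 * sqrt(114) / 150249703358612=-0.00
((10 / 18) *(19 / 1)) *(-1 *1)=-95 / 9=-10.56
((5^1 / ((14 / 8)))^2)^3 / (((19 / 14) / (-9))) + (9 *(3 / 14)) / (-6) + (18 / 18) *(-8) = -4618629227 / 1277332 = -3615.84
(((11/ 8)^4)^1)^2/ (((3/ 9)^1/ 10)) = 3215383215/ 8388608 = 383.30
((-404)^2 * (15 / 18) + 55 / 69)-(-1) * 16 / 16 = 136015.13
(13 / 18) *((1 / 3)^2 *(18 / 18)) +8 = 1309 / 162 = 8.08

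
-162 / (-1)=162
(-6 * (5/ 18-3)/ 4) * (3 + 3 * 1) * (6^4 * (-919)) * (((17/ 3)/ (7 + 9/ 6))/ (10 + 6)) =-1215837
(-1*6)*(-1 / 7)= 6 / 7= 0.86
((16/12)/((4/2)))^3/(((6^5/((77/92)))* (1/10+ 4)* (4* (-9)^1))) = -385/1781862624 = -0.00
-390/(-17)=390/17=22.94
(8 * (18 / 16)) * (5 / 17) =45 / 17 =2.65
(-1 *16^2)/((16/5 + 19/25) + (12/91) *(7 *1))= -83200/1587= -52.43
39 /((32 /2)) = 39 /16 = 2.44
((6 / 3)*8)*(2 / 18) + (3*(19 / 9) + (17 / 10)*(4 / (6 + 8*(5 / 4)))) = 3073 / 360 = 8.54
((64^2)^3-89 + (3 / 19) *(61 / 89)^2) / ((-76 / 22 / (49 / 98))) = -28441084418747044 / 2859481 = -9946240041.02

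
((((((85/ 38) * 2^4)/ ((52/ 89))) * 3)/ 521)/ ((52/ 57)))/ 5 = 0.08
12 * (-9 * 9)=-972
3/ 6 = 1/ 2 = 0.50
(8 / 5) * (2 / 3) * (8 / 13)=128 / 195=0.66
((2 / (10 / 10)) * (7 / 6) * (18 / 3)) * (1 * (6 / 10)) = 42 / 5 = 8.40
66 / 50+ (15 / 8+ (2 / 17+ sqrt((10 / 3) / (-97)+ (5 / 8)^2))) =sqrt(1930785) / 2328+ 11263 / 3400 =3.91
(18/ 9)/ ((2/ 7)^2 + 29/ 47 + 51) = 2303/ 59531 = 0.04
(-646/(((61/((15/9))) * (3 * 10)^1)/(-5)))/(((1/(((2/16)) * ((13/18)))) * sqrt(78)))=1615 * sqrt(78)/474336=0.03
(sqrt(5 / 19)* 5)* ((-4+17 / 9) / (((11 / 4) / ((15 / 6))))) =-50* sqrt(95) / 99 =-4.92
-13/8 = -1.62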